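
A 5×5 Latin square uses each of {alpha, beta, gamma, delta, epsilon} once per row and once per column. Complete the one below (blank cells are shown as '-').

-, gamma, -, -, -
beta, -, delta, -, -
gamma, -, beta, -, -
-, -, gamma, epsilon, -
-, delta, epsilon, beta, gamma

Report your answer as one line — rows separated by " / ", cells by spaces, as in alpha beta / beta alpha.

epsilon gamma alpha delta beta / beta alpha delta gamma epsilon / gamma epsilon beta alpha delta / delta beta gamma epsilon alpha / alpha delta epsilon beta gamma

At row 1, column 3: row 1 has {gamma}; column 3 has {beta,gamma,delta,epsilon}; that leaves alpha.
At row 1, column 4: row 1 has {alpha,gamma}; column 4 has {beta,epsilon}; that leaves delta.
At row 3, column 4: row 3 has {beta,gamma}; column 4 has {beta,delta,epsilon}; that leaves alpha.
At row 5, column 1: row 5 has {beta,gamma,delta,epsilon}; column 1 has {beta,gamma}; that leaves alpha.
At row 1, column 1: row 1 has {alpha,gamma,delta}; column 1 has {alpha,beta,gamma}; that leaves epsilon.
At row 1, column 5: row 1 has {alpha,gamma,delta,epsilon}; column 5 has {gamma}; that leaves beta.
At row 2, column 4: row 2 has {beta,delta}; column 4 has {alpha,beta,delta,epsilon}; that leaves gamma.
At row 3, column 2: row 3 has {alpha,beta,gamma}; column 2 has {gamma,delta}; that leaves epsilon.
At row 3, column 5: row 3 has {alpha,beta,gamma,epsilon}; column 5 has {beta,gamma}; that leaves delta.
At row 4, column 1: row 4 has {gamma,epsilon}; column 1 has {alpha,beta,gamma,epsilon}; that leaves delta.
At row 4, column 5: row 4 has {gamma,delta,epsilon}; column 5 has {beta,gamma,delta}; that leaves alpha.
At row 2, column 2: row 2 has {beta,gamma,delta}; column 2 has {gamma,delta,epsilon}; that leaves alpha.
At row 2, column 5: row 2 has {alpha,beta,gamma,delta}; column 5 has {alpha,beta,gamma,delta}; that leaves epsilon.
At row 4, column 2: row 4 has {alpha,gamma,delta,epsilon}; column 2 has {alpha,gamma,delta,epsilon}; that leaves beta.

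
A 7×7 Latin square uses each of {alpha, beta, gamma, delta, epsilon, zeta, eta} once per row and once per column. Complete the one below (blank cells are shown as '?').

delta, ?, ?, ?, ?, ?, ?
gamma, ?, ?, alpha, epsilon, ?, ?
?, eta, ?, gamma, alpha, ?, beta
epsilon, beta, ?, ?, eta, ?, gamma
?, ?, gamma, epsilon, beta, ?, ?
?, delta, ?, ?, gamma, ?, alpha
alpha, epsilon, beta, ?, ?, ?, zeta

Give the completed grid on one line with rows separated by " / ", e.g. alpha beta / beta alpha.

delta gamma alpha beta zeta eta epsilon / gamma zeta delta alpha epsilon beta eta / zeta eta epsilon gamma alpha delta beta / epsilon beta zeta delta eta alpha gamma / eta alpha gamma epsilon beta zeta delta / beta delta eta zeta gamma epsilon alpha / alpha epsilon beta eta delta gamma zeta

(r1,c5) = zeta
(r2,c2) = zeta
(r3,c1) = zeta
(r5,c1) = eta
(r5,c2) = alpha
(r5,c7) = delta
(r6,c1) = beta
(r7,c5) = delta
(r1,c2) = gamma
(r2,c7) = eta
(r5,c6) = zeta
(r7,c4) = eta
(r7,c6) = gamma
(r1,c4) = beta
(r1,c7) = epsilon
(r2,c3) = delta
(r2,c6) = beta
(r3,c3) = epsilon
(r3,c6) = delta
(r4,c6) = alpha
(r6,c4) = zeta
(r1,c6) = eta
(r4,c3) = zeta
(r4,c4) = delta
(r6,c3) = eta
(r6,c6) = epsilon
(r1,c3) = alpha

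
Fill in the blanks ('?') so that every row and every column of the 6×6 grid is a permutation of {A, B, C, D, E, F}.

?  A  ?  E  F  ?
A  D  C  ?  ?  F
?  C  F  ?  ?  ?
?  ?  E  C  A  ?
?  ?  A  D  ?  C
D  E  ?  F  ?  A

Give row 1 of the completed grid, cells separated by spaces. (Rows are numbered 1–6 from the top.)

C A D E F B

At row 2, column 4: row 2 has {A,C,D,F}; column 4 has {C,D,E,F}; that leaves B.
At row 2, column 5: row 2 has {A,B,C,D,F}; column 5 has {A,F}; that leaves E.
At row 3, column 4: row 3 has {C,F}; column 4 has {B,C,D,E,F}; that leaves A.
At row 5, column 5: row 5 has {A,C,D}; column 5 has {A,E,F}; that leaves B.
At row 6, column 3: row 6 has {A,D,E,F}; column 3 has {A,C,E,F}; that leaves B.
At row 6, column 5: row 6 has {A,B,D,E,F}; column 5 has {A,B,E,F}; that leaves C.
At row 1, column 3: row 1 has {A,E,F}; column 3 has {A,B,C,E,F}; that leaves D.
At row 1, column 6: row 1 has {A,D,E,F}; column 6 has {A,C,F}; that leaves B.
At row 3, column 5: row 3 has {A,C,F}; column 5 has {A,B,C,E,F}; that leaves D.
At row 3, column 6: row 3 has {A,C,D,F}; column 6 has {A,B,C,F}; that leaves E.
At row 4, column 6: row 4 has {A,C,E}; column 6 has {A,B,C,E,F}; that leaves D.
At row 5, column 2: row 5 has {A,B,C,D}; column 2 has {A,C,D,E}; that leaves F.
At row 1, column 1: row 1 has {A,B,D,E,F}; column 1 has {A,D}; that leaves C.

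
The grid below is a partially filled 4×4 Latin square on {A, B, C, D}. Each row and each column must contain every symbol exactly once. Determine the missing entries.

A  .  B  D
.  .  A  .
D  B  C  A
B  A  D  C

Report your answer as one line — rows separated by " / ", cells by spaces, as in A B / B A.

A C B D / C D A B / D B C A / B A D C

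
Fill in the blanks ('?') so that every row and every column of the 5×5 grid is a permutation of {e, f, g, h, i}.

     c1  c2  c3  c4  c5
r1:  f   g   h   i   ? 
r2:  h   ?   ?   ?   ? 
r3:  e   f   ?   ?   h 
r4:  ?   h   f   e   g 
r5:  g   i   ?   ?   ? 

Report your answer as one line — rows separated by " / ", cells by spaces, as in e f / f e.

f g h i e / h e g f i / e f i g h / i h f e g / g i e h f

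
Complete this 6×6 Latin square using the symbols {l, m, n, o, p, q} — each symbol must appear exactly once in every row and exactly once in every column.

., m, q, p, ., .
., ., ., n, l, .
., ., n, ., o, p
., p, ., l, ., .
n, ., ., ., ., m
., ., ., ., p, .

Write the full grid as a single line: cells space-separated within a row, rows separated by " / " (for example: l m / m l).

(r1,c5) = n
(r5,c5) = q
(r4,c5) = m
(r5,c4) = o
(r4,c3) = o
(r5,c2) = l
(r5,c3) = p
(r2,c3) = m
(r3,c2) = q
(r3,c4) = m
(r4,c1) = q
(r4,c6) = n
(r6,c3) = l
(r6,c4) = q
(r6,c6) = o
(r1,c6) = l
(r2,c2) = o
(r2,c6) = q
(r3,c1) = l
(r6,c1) = m
(r6,c2) = n
(r1,c1) = o
(r2,c1) = p

o m q p n l / p o m n l q / l q n m o p / q p o l m n / n l p o q m / m n l q p o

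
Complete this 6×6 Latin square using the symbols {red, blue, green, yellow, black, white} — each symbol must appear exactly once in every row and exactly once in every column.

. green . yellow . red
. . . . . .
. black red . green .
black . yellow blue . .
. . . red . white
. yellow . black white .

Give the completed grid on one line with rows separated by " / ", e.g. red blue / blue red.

white green blue yellow black red / yellow red white green blue black / blue black red white green yellow / black white yellow blue red green / green blue black red yellow white / red yellow green black white blue

row 3 has {red,green,black}; column 4 has {red,blue,yellow,black} — only white is left for (r3,c4).
row 4 has {blue,yellow,black}; column 5 has {green,white} — only red is left for (r4,c5).
row 4 has {red,blue,yellow,black}; column 6 has {red,white} — only green is left for (r4,c6).
row 5 has {red,white}; column 2 has {green,yellow,black} — only blue is left for (r5,c2).
row 6 has {yellow,black,white}; column 6 has {red,green,white} — only blue is left for (r6,c6).
row 2 is empty so far; column 4 has {red,blue,yellow,black,white} — only green is left for (r2,c4).
row 3 has {red,green,black,white}; column 6 has {red,blue,green,white} — only yellow is left for (r3,c6).
row 4 has {red,blue,green,yellow,black}; column 2 has {blue,green,yellow,black} — only white is left for (r4,c2).
row 6 has {blue,yellow,black,white}; column 3 has {red,yellow} — only green is left for (r6,c3).
row 2 has {green}; column 2 has {blue,green,yellow,black,white} — only red is left for (r2,c2).
row 2 has {red,green}; column 6 has {red,blue,green,yellow,white} — only black is left for (r2,c6).
row 3 has {red,green,yellow,black,white}; column 1 has {black} — only blue is left for (r3,c1).
row 5 has {red,blue,white}; column 3 has {red,green,yellow} — only black is left for (r5,c3).
row 5 has {red,blue,black,white}; column 5 has {red,green,white} — only yellow is left for (r5,c5).
row 6 has {blue,green,yellow,black,white}; column 1 has {blue,black} — only red is left for (r6,c1).
row 1 has {red,green,yellow}; column 1 has {red,blue,black} — only white is left for (r1,c1).
row 1 has {red,green,yellow,white}; column 3 has {red,green,yellow,black} — only blue is left for (r1,c3).
row 1 has {red,blue,green,yellow,white}; column 5 has {red,green,yellow,white} — only black is left for (r1,c5).
row 2 has {red,green,black}; column 1 has {red,blue,black,white} — only yellow is left for (r2,c1).
row 2 has {red,green,yellow,black}; column 3 has {red,blue,green,yellow,black} — only white is left for (r2,c3).
row 2 has {red,green,yellow,black,white}; column 5 has {red,green,yellow,black,white} — only blue is left for (r2,c5).
row 5 has {red,blue,yellow,black,white}; column 1 has {red,blue,yellow,black,white} — only green is left for (r5,c1).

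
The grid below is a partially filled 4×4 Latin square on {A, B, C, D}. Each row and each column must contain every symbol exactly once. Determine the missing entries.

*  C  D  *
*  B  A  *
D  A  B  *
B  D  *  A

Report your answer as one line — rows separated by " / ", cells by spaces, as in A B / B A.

A C D B / C B A D / D A B C / B D C A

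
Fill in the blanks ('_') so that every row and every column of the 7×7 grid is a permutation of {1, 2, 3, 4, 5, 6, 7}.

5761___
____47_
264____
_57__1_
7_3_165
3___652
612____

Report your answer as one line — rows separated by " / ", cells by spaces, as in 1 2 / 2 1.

5 7 6 1 3 2 4 / 1 3 5 2 4 7 6 / 2 6 4 5 7 3 1 / 4 5 7 6 2 1 3 / 7 2 3 4 1 6 5 / 3 4 1 7 6 5 2 / 6 1 2 3 5 4 7

(r2,c1) = 1
(r2,c3) = 5
(r3,c6) = 3
(r4,c1) = 4
(r6,c2) = 4
(r6,c3) = 1
(r6,c4) = 7
(r7,c6) = 4
(r1,c6) = 2
(r3,c4) = 5
(r3,c5) = 7
(r3,c7) = 1
(r5,c2) = 2
(r5,c4) = 4
(r7,c4) = 3
(r7,c5) = 5
(r7,c7) = 7
(r1,c5) = 3
(r1,c7) = 4
(r2,c2) = 3
(r2,c7) = 6
(r4,c5) = 2
(r4,c7) = 3
(r2,c4) = 2
(r4,c4) = 6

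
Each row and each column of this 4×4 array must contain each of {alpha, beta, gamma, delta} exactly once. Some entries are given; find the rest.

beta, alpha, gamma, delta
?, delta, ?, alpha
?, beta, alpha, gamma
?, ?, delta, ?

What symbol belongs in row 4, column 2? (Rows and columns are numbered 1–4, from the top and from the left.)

gamma

(r2,c1) = gamma
(r2,c3) = beta
(r3,c1) = delta
(r4,c1) = alpha
(r4,c2) = gamma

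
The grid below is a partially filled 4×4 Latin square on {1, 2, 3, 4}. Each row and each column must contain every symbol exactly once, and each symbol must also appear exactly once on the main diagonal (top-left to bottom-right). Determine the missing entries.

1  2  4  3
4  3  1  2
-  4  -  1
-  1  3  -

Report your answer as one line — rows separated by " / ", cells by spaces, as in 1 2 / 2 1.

Cell (r3,c3): row 3 has {1,4}; column 3 has {1,3,4}; the diagonal has {1,3} → 2.
Cell (r4,c1): row 4 has {1,3}; column 1 has {1,4} → 2.
Cell (r4,c4): row 4 has {1,2,3}; column 4 has {1,2,3}; the diagonal has {1,2,3} → 4.
Cell (r3,c1): row 3 has {1,2,4}; column 1 has {1,2,4} → 3.

1 2 4 3 / 4 3 1 2 / 3 4 2 1 / 2 1 3 4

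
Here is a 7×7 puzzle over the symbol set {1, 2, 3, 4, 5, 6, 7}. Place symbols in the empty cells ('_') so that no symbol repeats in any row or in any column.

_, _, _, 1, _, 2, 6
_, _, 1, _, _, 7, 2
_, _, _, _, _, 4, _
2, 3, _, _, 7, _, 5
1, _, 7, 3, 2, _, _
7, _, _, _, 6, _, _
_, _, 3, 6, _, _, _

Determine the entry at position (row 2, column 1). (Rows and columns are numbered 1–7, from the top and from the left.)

3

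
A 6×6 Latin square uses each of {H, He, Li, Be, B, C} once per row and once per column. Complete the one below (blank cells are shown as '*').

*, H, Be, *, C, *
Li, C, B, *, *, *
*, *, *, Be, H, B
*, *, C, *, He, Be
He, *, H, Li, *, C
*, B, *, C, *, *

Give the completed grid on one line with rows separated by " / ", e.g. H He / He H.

Cell (r1,c1): row 1 has {H,Be,C}; column 1 has {He,Li} → B.
Cell (r1,c4): row 1 has {H,Be,B,C}; column 4 has {Li,Be,C} → He.
Cell (r1,c6): row 1 has {H,He,Be,B,C}; column 6 has {Be,B,C} → Li.
Cell (r2,c4): row 2 has {Li,B,C}; column 4 has {He,Li,Be,C} → H.
Cell (r2,c5): row 2 has {H,Li,B,C}; column 5 has {H,He,C} → Be.
Cell (r2,c6): row 2 has {H,Li,Be,B,C}; column 6 has {Li,Be,B,C} → He.
Cell (r3,c1): row 3 has {H,Be,B}; column 1 has {He,Li,B} → C.
Cell (r4,c1): row 4 has {He,Be,C}; column 1 has {He,Li,B,C} → H.
Cell (r4,c2): row 4 has {H,He,Be,C}; column 2 has {H,B,C} → Li.
Cell (r4,c4): row 4 has {H,He,Li,Be,C}; column 4 has {H,He,Li,Be,C} → B.
Cell (r5,c2): row 5 has {H,He,Li,C}; column 2 has {H,Li,B,C} → Be.
Cell (r5,c5): row 5 has {H,He,Li,Be,C}; column 5 has {H,He,Be,C} → B.
Cell (r6,c1): row 6 has {B,C}; column 1 has {H,He,Li,B,C} → Be.
Cell (r6,c5): row 6 has {Be,B,C}; column 5 has {H,He,Be,B,C} → Li.
Cell (r6,c6): row 6 has {Li,Be,B,C}; column 6 has {He,Li,Be,B,C} → H.
Cell (r3,c2): row 3 has {H,Be,B,C}; column 2 has {H,Li,Be,B,C} → He.
Cell (r3,c3): row 3 has {H,He,Be,B,C}; column 3 has {H,Be,B,C} → Li.
Cell (r6,c3): row 6 has {H,Li,Be,B,C}; column 3 has {H,Li,Be,B,C} → He.

B H Be He C Li / Li C B H Be He / C He Li Be H B / H Li C B He Be / He Be H Li B C / Be B He C Li H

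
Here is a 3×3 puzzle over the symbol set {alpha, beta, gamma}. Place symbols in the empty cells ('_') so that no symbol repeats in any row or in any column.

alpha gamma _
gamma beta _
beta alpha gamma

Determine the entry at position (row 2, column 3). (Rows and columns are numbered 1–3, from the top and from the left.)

row 1 has {alpha,gamma}; column 3 has {gamma} — only beta is left for (r1,c3).
row 2 has {beta,gamma}; column 3 has {beta,gamma} — only alpha is left for (r2,c3).

alpha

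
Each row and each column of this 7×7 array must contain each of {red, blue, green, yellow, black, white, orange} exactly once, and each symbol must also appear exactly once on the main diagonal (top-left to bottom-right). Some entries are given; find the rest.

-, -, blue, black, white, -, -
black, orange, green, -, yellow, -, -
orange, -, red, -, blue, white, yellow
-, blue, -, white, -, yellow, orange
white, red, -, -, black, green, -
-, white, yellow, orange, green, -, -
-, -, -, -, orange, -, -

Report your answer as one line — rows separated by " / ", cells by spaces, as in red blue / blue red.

yellow green blue black white orange red / black orange green blue yellow red white / orange black red green blue white yellow / green blue black white red yellow orange / white red orange yellow black green blue / red white yellow orange green blue black / blue yellow white red orange black green

row 3 has {red,blue,yellow,white,orange}; column 4 has {black,white,orange} — only green is left for (r3,c4).
row 4 has {blue,yellow,white,orange}; column 3 has {red,blue,green,yellow} — only black is left for (r4,c3).
row 4 has {blue,yellow,black,white,orange}; column 5 has {blue,green,yellow,black,white,orange} — only red is left for (r4,c5).
row 5 has {red,green,black,white}; column 3 has {red,blue,green,yellow,black} — only orange is left for (r5,c3).
row 5 has {red,green,black,white,orange}; column 7 has {yellow,orange} — only blue is left for (r5,c7).
row 6 has {green,yellow,white,orange}; column 6 has {green,yellow,white}; the diagonal has {red,black,white,orange} — only blue is left for (r6,c6).
row 7 has {orange}; column 3 has {red,blue,green,yellow,black,orange} — only white is left for (r7,c3).
row 7 has {white,orange}; column 7 has {blue,yellow,orange}; the diagonal has {red,blue,black,white,orange} — only green is left for (r7,c7).
row 1 has {blue,black,white}; column 1 has {black,white,orange}; the diagonal has {red,blue,green,black,white,orange} — only yellow is left for (r1,c1).
row 1 has {blue,yellow,black,white}; column 2 has {red,blue,white,orange} — only green is left for (r1,c2).
row 1 has {blue,green,yellow,black,white}; column 7 has {blue,green,yellow,orange} — only red is left for (r1,c7).
row 2 has {green,yellow,black,orange}; column 6 has {blue,green,yellow,white} — only red is left for (r2,c6).
row 2 has {red,green,yellow,black,orange}; column 7 has {red,blue,green,yellow,orange} — only white is left for (r2,c7).
row 3 has {red,blue,green,yellow,white,orange}; column 2 has {red,blue,green,white,orange} — only black is left for (r3,c2).
row 4 has {red,blue,yellow,black,white,orange}; column 1 has {yellow,black,white,orange} — only green is left for (r4,c1).
row 5 has {red,blue,green,black,white,orange}; column 4 has {green,black,white,orange} — only yellow is left for (r5,c4).
row 6 has {blue,green,yellow,white,orange}; column 1 has {green,yellow,black,white,orange} — only red is left for (r6,c1).
row 6 has {red,blue,green,yellow,white,orange}; column 7 has {red,blue,green,yellow,white,orange} — only black is left for (r6,c7).
row 7 has {green,white,orange}; column 1 has {red,green,yellow,black,white,orange} — only blue is left for (r7,c1).
row 7 has {blue,green,white,orange}; column 2 has {red,blue,green,black,white,orange} — only yellow is left for (r7,c2).
row 7 has {blue,green,yellow,white,orange}; column 4 has {green,yellow,black,white,orange} — only red is left for (r7,c4).
row 7 has {red,blue,green,yellow,white,orange}; column 6 has {red,blue,green,yellow,white} — only black is left for (r7,c6).
row 1 has {red,blue,green,yellow,black,white}; column 6 has {red,blue,green,yellow,black,white} — only orange is left for (r1,c6).
row 2 has {red,green,yellow,black,white,orange}; column 4 has {red,green,yellow,black,white,orange} — only blue is left for (r2,c4).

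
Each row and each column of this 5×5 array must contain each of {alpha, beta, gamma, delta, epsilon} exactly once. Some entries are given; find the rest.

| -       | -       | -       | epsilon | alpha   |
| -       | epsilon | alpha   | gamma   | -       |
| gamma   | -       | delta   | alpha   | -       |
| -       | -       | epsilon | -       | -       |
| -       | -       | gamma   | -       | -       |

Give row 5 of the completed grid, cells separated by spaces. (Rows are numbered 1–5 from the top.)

epsilon alpha gamma delta beta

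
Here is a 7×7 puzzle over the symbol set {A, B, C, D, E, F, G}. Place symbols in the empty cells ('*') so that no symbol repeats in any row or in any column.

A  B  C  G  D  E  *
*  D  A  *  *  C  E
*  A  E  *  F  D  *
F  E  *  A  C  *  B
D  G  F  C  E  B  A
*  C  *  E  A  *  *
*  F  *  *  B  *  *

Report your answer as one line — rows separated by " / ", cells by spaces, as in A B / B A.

A B C G D E F / B D A F G C E / C A E B F D G / F E D A C G B / D G F C E B A / G C B E A F D / E F G D B A C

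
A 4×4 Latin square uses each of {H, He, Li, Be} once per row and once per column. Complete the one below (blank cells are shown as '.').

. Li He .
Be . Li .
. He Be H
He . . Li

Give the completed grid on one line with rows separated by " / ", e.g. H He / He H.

H Li He Be / Be H Li He / Li He Be H / He Be H Li

(r1,c1) = H
(r1,c4) = Be
(r2,c2) = H
(r2,c4) = He
(r3,c1) = Li
(r4,c2) = Be
(r4,c3) = H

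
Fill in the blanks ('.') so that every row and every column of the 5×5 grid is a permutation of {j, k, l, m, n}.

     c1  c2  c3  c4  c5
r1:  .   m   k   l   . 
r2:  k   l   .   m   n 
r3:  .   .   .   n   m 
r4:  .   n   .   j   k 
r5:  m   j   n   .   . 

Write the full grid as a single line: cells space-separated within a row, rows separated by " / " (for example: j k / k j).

row 1 has {k,l,m}; column 5 has {k,m,n} — only j is left for (r1,c5).
row 2 has {k,l,m,n}; column 3 has {k,n} — only j is left for (r2,c3).
row 3 has {m,n}; column 2 has {j,l,m,n} — only k is left for (r3,c2).
row 3 has {k,m,n}; column 3 has {j,k,n} — only l is left for (r3,c3).
row 4 has {j,k,n}; column 1 has {k,m} — only l is left for (r4,c1).
row 4 has {j,k,l,n}; column 3 has {j,k,l,n} — only m is left for (r4,c3).
row 5 has {j,m,n}; column 4 has {j,l,m,n} — only k is left for (r5,c4).
row 5 has {j,k,m,n}; column 5 has {j,k,m,n} — only l is left for (r5,c5).
row 1 has {j,k,l,m}; column 1 has {k,l,m} — only n is left for (r1,c1).
row 3 has {k,l,m,n}; column 1 has {k,l,m,n} — only j is left for (r3,c1).

n m k l j / k l j m n / j k l n m / l n m j k / m j n k l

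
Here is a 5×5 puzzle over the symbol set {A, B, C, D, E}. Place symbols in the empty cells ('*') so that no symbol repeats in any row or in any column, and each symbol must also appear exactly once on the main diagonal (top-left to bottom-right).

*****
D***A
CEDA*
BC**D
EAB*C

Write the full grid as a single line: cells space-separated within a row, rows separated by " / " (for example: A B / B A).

At row 1, column 1: row 1 is empty so far; column 1 has {B,C,D,E}; the diagonal has {C,D}; that leaves A.
At row 2, column 2: row 2 has {A,D}; column 2 has {A,C,E}; the diagonal has {A,C,D}; that leaves B.
At row 3, column 5: row 3 has {A,C,D,E}; column 5 has {A,C,D}; that leaves B.
At row 4, column 4: row 4 has {B,C,D}; column 4 has {A}; the diagonal has {A,B,C,D}; that leaves E.
At row 5, column 4: row 5 has {A,B,C,E}; column 4 has {A,E}; that leaves D.
At row 1, column 2: row 1 has {A}; column 2 has {A,B,C,E}; that leaves D.
At row 1, column 5: row 1 has {A,D}; column 5 has {A,B,C,D}; that leaves E.
At row 2, column 4: row 2 has {A,B,D}; column 4 has {A,D,E}; that leaves C.
At row 4, column 3: row 4 has {B,C,D,E}; column 3 has {B,D}; that leaves A.
At row 1, column 3: row 1 has {A,D,E}; column 3 has {A,B,D}; that leaves C.
At row 1, column 4: row 1 has {A,C,D,E}; column 4 has {A,C,D,E}; that leaves B.
At row 2, column 3: row 2 has {A,B,C,D}; column 3 has {A,B,C,D}; that leaves E.

A D C B E / D B E C A / C E D A B / B C A E D / E A B D C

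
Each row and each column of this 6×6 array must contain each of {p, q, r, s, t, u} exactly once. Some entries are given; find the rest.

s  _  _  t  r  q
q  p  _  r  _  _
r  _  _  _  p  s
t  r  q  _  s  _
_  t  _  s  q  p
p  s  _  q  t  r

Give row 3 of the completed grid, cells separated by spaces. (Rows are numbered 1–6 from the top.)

r q t u p s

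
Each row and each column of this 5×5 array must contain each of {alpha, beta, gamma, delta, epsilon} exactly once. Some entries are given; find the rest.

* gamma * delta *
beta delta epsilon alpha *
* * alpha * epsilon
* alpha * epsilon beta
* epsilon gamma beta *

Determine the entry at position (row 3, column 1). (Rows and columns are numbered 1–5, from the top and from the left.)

At row 1, column 3: row 1 has {gamma,delta}; column 3 has {alpha,gamma,epsilon}; that leaves beta.
At row 1, column 5: row 1 has {beta,gamma,delta}; column 5 has {beta,epsilon}; that leaves alpha.
At row 2, column 5: row 2 has {alpha,beta,delta,epsilon}; column 5 has {alpha,beta,epsilon}; that leaves gamma.
At row 3, column 2: row 3 has {alpha,epsilon}; column 2 has {alpha,gamma,delta,epsilon}; that leaves beta.
At row 3, column 4: row 3 has {alpha,beta,epsilon}; column 4 has {alpha,beta,delta,epsilon}; that leaves gamma.
At row 4, column 3: row 4 has {alpha,beta,epsilon}; column 3 has {alpha,beta,gamma,epsilon}; that leaves delta.
At row 5, column 5: row 5 has {beta,gamma,epsilon}; column 5 has {alpha,beta,gamma,epsilon}; that leaves delta.
At row 1, column 1: row 1 has {alpha,beta,gamma,delta}; column 1 has {beta}; that leaves epsilon.
At row 3, column 1: row 3 has {alpha,beta,gamma,epsilon}; column 1 has {beta,epsilon}; that leaves delta.

delta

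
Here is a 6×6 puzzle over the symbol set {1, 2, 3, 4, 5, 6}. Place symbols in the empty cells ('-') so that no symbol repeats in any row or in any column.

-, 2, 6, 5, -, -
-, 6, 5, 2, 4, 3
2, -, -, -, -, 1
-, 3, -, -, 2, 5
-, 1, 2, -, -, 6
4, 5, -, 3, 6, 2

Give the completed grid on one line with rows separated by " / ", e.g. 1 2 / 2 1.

(r1,c6) = 4
(r2,c1) = 1
(r3,c2) = 4
(r3,c3) = 3
(r3,c4) = 6
(r3,c5) = 5
(r4,c1) = 6
(r5,c4) = 4
(r5,c5) = 3
(r6,c3) = 1
(r1,c1) = 3
(r1,c5) = 1
(r4,c3) = 4
(r4,c4) = 1
(r5,c1) = 5

3 2 6 5 1 4 / 1 6 5 2 4 3 / 2 4 3 6 5 1 / 6 3 4 1 2 5 / 5 1 2 4 3 6 / 4 5 1 3 6 2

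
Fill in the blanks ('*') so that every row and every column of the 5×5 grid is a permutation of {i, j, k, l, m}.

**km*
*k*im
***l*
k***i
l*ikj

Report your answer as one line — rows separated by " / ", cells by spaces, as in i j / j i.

At row 1, column 5: row 1 has {k,m}; column 5 has {i,j,m}; that leaves l.
At row 2, column 1: row 2 has {i,k,m}; column 1 has {k,l}; that leaves j.
At row 2, column 3: row 2 has {i,j,k,m}; column 3 has {i,k}; that leaves l.
At row 3, column 5: row 3 has {l}; column 5 has {i,j,l,m}; that leaves k.
At row 4, column 4: row 4 has {i,k}; column 4 has {i,k,l,m}; that leaves j.
At row 5, column 2: row 5 has {i,j,k,l}; column 2 has {k}; that leaves m.
At row 1, column 1: row 1 has {k,l,m}; column 1 has {j,k,l}; that leaves i.
At row 1, column 2: row 1 has {i,k,l,m}; column 2 has {k,m}; that leaves j.
At row 3, column 1: row 3 has {k,l}; column 1 has {i,j,k,l}; that leaves m.
At row 3, column 2: row 3 has {k,l,m}; column 2 has {j,k,m}; that leaves i.
At row 3, column 3: row 3 has {i,k,l,m}; column 3 has {i,k,l}; that leaves j.
At row 4, column 2: row 4 has {i,j,k}; column 2 has {i,j,k,m}; that leaves l.
At row 4, column 3: row 4 has {i,j,k,l}; column 3 has {i,j,k,l}; that leaves m.

i j k m l / j k l i m / m i j l k / k l m j i / l m i k j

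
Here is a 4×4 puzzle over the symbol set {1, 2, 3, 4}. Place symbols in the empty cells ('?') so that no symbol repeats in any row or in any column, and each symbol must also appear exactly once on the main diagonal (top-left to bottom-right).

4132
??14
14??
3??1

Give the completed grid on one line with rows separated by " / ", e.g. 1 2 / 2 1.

4 1 3 2 / 2 3 1 4 / 1 4 2 3 / 3 2 4 1

Cell (r2,c1): row 2 has {1,4}; column 1 has {1,3,4} → 2.
Cell (r2,c2): row 2 has {1,2,4}; column 2 has {1,4}; the diagonal has {1,4} → 3.
Cell (r3,c3): row 3 has {1,4}; column 3 has {1,3}; the diagonal has {1,3,4} → 2.
Cell (r3,c4): row 3 has {1,2,4}; column 4 has {1,2,4} → 3.
Cell (r4,c2): row 4 has {1,3}; column 2 has {1,3,4} → 2.
Cell (r4,c3): row 4 has {1,2,3}; column 3 has {1,2,3} → 4.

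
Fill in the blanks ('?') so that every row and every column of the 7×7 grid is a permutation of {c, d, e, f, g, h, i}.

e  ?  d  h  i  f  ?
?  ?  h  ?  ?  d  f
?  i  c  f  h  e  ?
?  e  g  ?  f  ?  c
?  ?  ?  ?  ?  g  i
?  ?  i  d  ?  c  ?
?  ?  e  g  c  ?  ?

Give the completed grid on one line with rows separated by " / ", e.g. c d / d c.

e c d h i f g / i g h c e d f / g i c f h e d / d e g i f h c / c h f e d g i / h f i d g c e / f d e g c i h

row 1 has {d,e,f,h,i}; column 7 has {c,f,i} — only g is left for (r1,c7).
row 3 has {c,e,f,h,i}; column 7 has {c,f,g,i} — only d is left for (r3,c7).
row 4 has {c,e,f,g}; column 4 has {d,f,g,h} — only i is left for (r4,c4).
row 4 has {c,e,f,g,i}; column 6 has {c,d,e,f,g} — only h is left for (r4,c6).
row 5 has {g,i}; column 3 has {c,d,e,g,h,i} — only f is left for (r5,c3).
row 7 has {c,e,g}; column 6 has {c,d,e,f,g,h} — only i is left for (r7,c6).
row 7 has {c,e,g,i}; column 7 has {c,d,f,g,i} — only h is left for (r7,c7).
row 1 has {d,e,f,g,h,i}; column 2 has {e,i} — only c is left for (r1,c2).
row 2 has {d,f,h}; column 2 has {c,e,i} — only g is left for (r2,c2).
row 2 has {d,f,g,h}; column 5 has {c,f,h,i} — only e is left for (r2,c5).
row 3 has {c,d,e,f,h,i}; column 1 has {e} — only g is left for (r3,c1).
row 4 has {c,e,f,g,h,i}; column 1 has {e,g} — only d is left for (r4,c1).
row 5 has {f,g,i}; column 5 has {c,e,f,h,i} — only d is left for (r5,c5).
row 6 has {c,d,i}; column 5 has {c,d,e,f,h,i} — only g is left for (r6,c5).
row 6 has {c,d,g,i}; column 7 has {c,d,f,g,h,i} — only e is left for (r6,c7).
row 7 has {c,e,g,h,i}; column 1 has {d,e,g} — only f is left for (r7,c1).
row 7 has {c,e,f,g,h,i}; column 2 has {c,e,g,i} — only d is left for (r7,c2).
row 2 has {d,e,f,g,h}; column 4 has {d,f,g,h,i} — only c is left for (r2,c4).
row 5 has {d,f,g,i}; column 2 has {c,d,e,g,i} — only h is left for (r5,c2).
row 5 has {d,f,g,h,i}; column 4 has {c,d,f,g,h,i} — only e is left for (r5,c4).
row 6 has {c,d,e,g,i}; column 1 has {d,e,f,g} — only h is left for (r6,c1).
row 6 has {c,d,e,g,h,i}; column 2 has {c,d,e,g,h,i} — only f is left for (r6,c2).
row 2 has {c,d,e,f,g,h}; column 1 has {d,e,f,g,h} — only i is left for (r2,c1).
row 5 has {d,e,f,g,h,i}; column 1 has {d,e,f,g,h,i} — only c is left for (r5,c1).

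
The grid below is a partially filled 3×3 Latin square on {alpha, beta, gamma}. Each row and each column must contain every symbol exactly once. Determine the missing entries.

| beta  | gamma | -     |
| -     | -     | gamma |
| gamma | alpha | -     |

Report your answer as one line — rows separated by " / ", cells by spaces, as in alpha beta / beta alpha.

beta gamma alpha / alpha beta gamma / gamma alpha beta

(r1,c3) = alpha
(r2,c1) = alpha
(r2,c2) = beta
(r3,c3) = beta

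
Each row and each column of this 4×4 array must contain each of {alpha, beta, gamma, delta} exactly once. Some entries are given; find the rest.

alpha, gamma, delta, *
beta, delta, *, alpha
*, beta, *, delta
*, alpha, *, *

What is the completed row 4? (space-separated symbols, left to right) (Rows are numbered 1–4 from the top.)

delta alpha beta gamma

At row 1, column 4: row 1 has {alpha,gamma,delta}; column 4 has {alpha,delta}; that leaves beta.
At row 2, column 3: row 2 has {alpha,beta,delta}; column 3 has {delta}; that leaves gamma.
At row 3, column 1: row 3 has {beta,delta}; column 1 has {alpha,beta}; that leaves gamma.
At row 3, column 3: row 3 has {beta,gamma,delta}; column 3 has {gamma,delta}; that leaves alpha.
At row 4, column 1: row 4 has {alpha}; column 1 has {alpha,beta,gamma}; that leaves delta.
At row 4, column 3: row 4 has {alpha,delta}; column 3 has {alpha,gamma,delta}; that leaves beta.
At row 4, column 4: row 4 has {alpha,beta,delta}; column 4 has {alpha,beta,delta}; that leaves gamma.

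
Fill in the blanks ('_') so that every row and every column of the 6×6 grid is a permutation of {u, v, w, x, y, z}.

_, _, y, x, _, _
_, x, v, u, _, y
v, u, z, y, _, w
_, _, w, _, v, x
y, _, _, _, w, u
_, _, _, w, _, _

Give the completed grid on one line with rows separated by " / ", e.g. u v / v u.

z w y x u v / w x v u z y / v u z y x w / u y w z v x / y z x v w u / x v u w y z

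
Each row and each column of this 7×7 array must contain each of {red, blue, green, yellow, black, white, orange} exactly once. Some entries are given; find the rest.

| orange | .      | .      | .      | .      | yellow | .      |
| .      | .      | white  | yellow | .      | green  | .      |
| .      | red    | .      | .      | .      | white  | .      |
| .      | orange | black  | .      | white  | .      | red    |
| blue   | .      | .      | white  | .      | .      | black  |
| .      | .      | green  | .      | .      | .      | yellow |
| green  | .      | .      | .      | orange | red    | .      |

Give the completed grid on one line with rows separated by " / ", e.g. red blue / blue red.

row 4 has {red,black,white,orange}; column 1 has {blue,green,orange} — only yellow is left for (r4,c1).
row 4 has {red,yellow,black,white,orange}; column 6 has {red,green,yellow,white} — only blue is left for (r4,c6).
row 5 has {blue,black,white}; column 6 has {red,blue,green,yellow,white} — only orange is left for (r5,c6).
row 6 has {green,yellow}; column 6 has {red,blue,green,yellow,white,orange} — only black is left for (r6,c6).
row 3 has {red,white}; column 1 has {blue,green,yellow,orange} — only black is left for (r3,c1).
row 4 has {red,blue,yellow,black,white,orange}; column 4 has {yellow,white} — only green is left for (r4,c4).
row 2 has {green,yellow,white}; column 1 has {blue,green,yellow,black,orange} — only red is left for (r2,c1).
row 6 has {green,yellow,black}; column 1 has {red,blue,green,yellow,black,orange} — only white is left for (r6,c1).
row 6 has {green,yellow,black,white}; column 2 has {red,orange} — only blue is left for (r6,c2).
row 6 has {blue,green,yellow,black,white}; column 5 has {white,orange} — only red is left for (r6,c5).
row 2 has {red,green,yellow,white}; column 2 has {red,blue,orange} — only black is left for (r2,c2).
row 2 has {red,green,yellow,black,white}; column 5 has {red,white,orange} — only blue is left for (r2,c5).
row 2 has {red,blue,green,yellow,black,white}; column 7 has {red,yellow,black} — only orange is left for (r2,c7).
row 6 has {red,blue,green,yellow,black,white}; column 4 has {green,yellow,white} — only orange is left for (r6,c4).
row 3 has {red,black,white}; column 4 has {green,yellow,white,orange} — only blue is left for (r3,c4).
row 3 has {red,blue,black,white}; column 7 has {red,yellow,black,orange} — only green is left for (r3,c7).
row 7 has {red,green,orange}; column 4 has {blue,green,yellow,white,orange} — only black is left for (r7,c4).
row 1 has {yellow,orange}; column 4 has {blue,green,yellow,black,white,orange} — only red is left for (r1,c4).
row 3 has {red,blue,green,black,white}; column 5 has {red,blue,white,orange} — only yellow is left for (r3,c5).
row 5 has {blue,black,white,orange}; column 5 has {red,blue,yellow,white,orange} — only green is left for (r5,c5).
row 1 has {red,yellow,orange}; column 3 has {green,black,white} — only blue is left for (r1,c3).
row 1 has {red,blue,yellow,orange}; column 5 has {red,blue,green,yellow,white,orange} — only black is left for (r1,c5).
row 1 has {red,blue,yellow,black,orange}; column 7 has {red,green,yellow,black,orange} — only white is left for (r1,c7).
row 3 has {red,blue,green,yellow,black,white}; column 3 has {blue,green,black,white} — only orange is left for (r3,c3).
row 5 has {blue,green,black,white,orange}; column 2 has {red,blue,black,orange} — only yellow is left for (r5,c2).
row 5 has {blue,green,yellow,black,white,orange}; column 3 has {blue,green,black,white,orange} — only red is left for (r5,c3).
row 7 has {red,green,black,orange}; column 2 has {red,blue,yellow,black,orange} — only white is left for (r7,c2).
row 7 has {red,green,black,white,orange}; column 3 has {red,blue,green,black,white,orange} — only yellow is left for (r7,c3).
row 7 has {red,green,yellow,black,white,orange}; column 7 has {red,green,yellow,black,white,orange} — only blue is left for (r7,c7).
row 1 has {red,blue,yellow,black,white,orange}; column 2 has {red,blue,yellow,black,white,orange} — only green is left for (r1,c2).

orange green blue red black yellow white / red black white yellow blue green orange / black red orange blue yellow white green / yellow orange black green white blue red / blue yellow red white green orange black / white blue green orange red black yellow / green white yellow black orange red blue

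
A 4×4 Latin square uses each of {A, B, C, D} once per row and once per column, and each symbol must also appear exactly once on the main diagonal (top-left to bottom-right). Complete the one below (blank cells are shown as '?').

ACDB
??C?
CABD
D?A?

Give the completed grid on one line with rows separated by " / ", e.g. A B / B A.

Cell (r2,c1): row 2 has {C}; column 1 has {A,C,D} → B.
Cell (r2,c2): row 2 has {B,C}; column 2 has {A,C}; the diagonal has {A,B} → D.
Cell (r2,c4): row 2 has {B,C,D}; column 4 has {B,D} → A.
Cell (r4,c2): row 4 has {A,D}; column 2 has {A,C,D} → B.
Cell (r4,c4): row 4 has {A,B,D}; column 4 has {A,B,D}; the diagonal has {A,B,D} → C.

A C D B / B D C A / C A B D / D B A C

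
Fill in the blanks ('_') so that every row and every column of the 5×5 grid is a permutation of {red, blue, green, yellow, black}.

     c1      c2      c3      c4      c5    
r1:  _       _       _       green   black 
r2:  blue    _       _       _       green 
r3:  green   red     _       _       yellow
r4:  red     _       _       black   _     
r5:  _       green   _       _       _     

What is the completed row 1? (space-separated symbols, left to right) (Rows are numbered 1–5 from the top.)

yellow blue red green black

(r1,c1) = yellow
(r1,c2) = blue
(r1,c3) = red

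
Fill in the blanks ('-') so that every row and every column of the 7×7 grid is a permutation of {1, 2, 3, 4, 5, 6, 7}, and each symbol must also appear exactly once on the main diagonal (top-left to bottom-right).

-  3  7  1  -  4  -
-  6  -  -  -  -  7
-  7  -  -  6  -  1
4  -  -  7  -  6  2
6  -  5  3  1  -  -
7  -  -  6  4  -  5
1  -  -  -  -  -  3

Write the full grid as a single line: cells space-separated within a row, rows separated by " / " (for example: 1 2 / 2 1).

5 3 7 1 2 4 6 / 3 6 2 4 5 1 7 / 2 7 4 5 6 3 1 / 4 5 1 7 3 6 2 / 6 2 5 3 1 7 4 / 7 1 3 6 4 2 5 / 1 4 6 2 7 5 3

Cell (r1,c7): row 1 has {1,3,4,7}; column 7 has {1,2,3,5,7} → 6.
Cell (r5,c7): row 5 has {1,3,5,6}; column 7 has {1,2,3,5,6,7} → 4.
Cell (r6,c6): row 6 has {4,5,6,7}; column 6 has {4,6}; the diagonal has {1,3,6,7} → 2.
Cell (r1,c1): row 1 has {1,3,4,6,7}; column 1 has {1,4,6,7}; the diagonal has {1,2,3,6,7} → 5.
Cell (r1,c5): row 1 has {1,3,4,5,6,7}; column 5 has {1,4,6} → 2.
Cell (r3,c3): row 3 has {1,6,7}; column 3 has {5,7}; the diagonal has {1,2,3,5,6,7} → 4.
Cell (r5,c2): row 5 has {1,3,4,5,6}; column 2 has {3,6,7} → 2.
Cell (r5,c6): row 5 has {1,2,3,4,5,6}; column 6 has {2,4,6} → 7.
Cell (r6,c2): row 6 has {2,4,5,6,7}; column 2 has {2,3,6,7} → 1.
Cell (r6,c3): row 6 has {1,2,4,5,6,7}; column 3 has {4,5,7} → 3.
Cell (r7,c6): row 7 has {1,3}; column 6 has {2,4,6,7} → 5.
Cell (r3,c6): row 3 has {1,4,6,7}; column 6 has {2,4,5,6,7} → 3.
Cell (r4,c2): row 4 has {2,4,6,7}; column 2 has {1,2,3,6,7} → 5.
Cell (r4,c3): row 4 has {2,4,5,6,7}; column 3 has {3,4,5,7} → 1.
Cell (r4,c5): row 4 has {1,2,4,5,6,7}; column 5 has {1,2,4,6} → 3.
Cell (r7,c2): row 7 has {1,3,5}; column 2 has {1,2,3,5,6,7} → 4.
Cell (r7,c4): row 7 has {1,3,4,5}; column 4 has {1,3,6,7} → 2.
Cell (r7,c5): row 7 has {1,2,3,4,5}; column 5 has {1,2,3,4,6} → 7.
Cell (r2,c3): row 2 has {6,7}; column 3 has {1,3,4,5,7} → 2.
Cell (r2,c5): row 2 has {2,6,7}; column 5 has {1,2,3,4,6,7} → 5.
Cell (r2,c6): row 2 has {2,5,6,7}; column 6 has {2,3,4,5,6,7} → 1.
Cell (r3,c1): row 3 has {1,3,4,6,7}; column 1 has {1,4,5,6,7} → 2.
Cell (r3,c4): row 3 has {1,2,3,4,6,7}; column 4 has {1,2,3,6,7} → 5.
Cell (r7,c3): row 7 has {1,2,3,4,5,7}; column 3 has {1,2,3,4,5,7} → 6.
Cell (r2,c1): row 2 has {1,2,5,6,7}; column 1 has {1,2,4,5,6,7} → 3.
Cell (r2,c4): row 2 has {1,2,3,5,6,7}; column 4 has {1,2,3,5,6,7} → 4.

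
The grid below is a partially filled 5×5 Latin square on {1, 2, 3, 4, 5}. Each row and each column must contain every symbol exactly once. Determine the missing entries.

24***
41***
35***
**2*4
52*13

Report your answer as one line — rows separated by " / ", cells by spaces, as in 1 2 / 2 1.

2 4 5 3 1 / 4 1 3 2 5 / 3 5 1 4 2 / 1 3 2 5 4 / 5 2 4 1 3

At row 4, column 1: row 4 has {2,4}; column 1 has {2,3,4,5}; that leaves 1.
At row 4, column 2: row 4 has {1,2,4}; column 2 has {1,2,4,5}; that leaves 3.
At row 4, column 4: row 4 has {1,2,3,4}; column 4 has {1}; that leaves 5.
At row 5, column 3: row 5 has {1,2,3,5}; column 3 has {2}; that leaves 4.
At row 1, column 4: row 1 has {2,4}; column 4 has {1,5}; that leaves 3.
At row 2, column 4: row 2 has {1,4}; column 4 has {1,3,5}; that leaves 2.
At row 2, column 5: row 2 has {1,2,4}; column 5 has {3,4}; that leaves 5.
At row 3, column 3: row 3 has {3,5}; column 3 has {2,4}; that leaves 1.
At row 3, column 4: row 3 has {1,3,5}; column 4 has {1,2,3,5}; that leaves 4.
At row 3, column 5: row 3 has {1,3,4,5}; column 5 has {3,4,5}; that leaves 2.
At row 1, column 3: row 1 has {2,3,4}; column 3 has {1,2,4}; that leaves 5.
At row 1, column 5: row 1 has {2,3,4,5}; column 5 has {2,3,4,5}; that leaves 1.
At row 2, column 3: row 2 has {1,2,4,5}; column 3 has {1,2,4,5}; that leaves 3.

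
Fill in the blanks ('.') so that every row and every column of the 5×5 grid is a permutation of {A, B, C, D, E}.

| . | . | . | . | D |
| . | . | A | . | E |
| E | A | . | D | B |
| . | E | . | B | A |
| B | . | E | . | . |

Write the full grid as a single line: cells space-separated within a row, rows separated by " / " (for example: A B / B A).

A C B E D / D B A C E / E A C D B / C E D B A / B D E A C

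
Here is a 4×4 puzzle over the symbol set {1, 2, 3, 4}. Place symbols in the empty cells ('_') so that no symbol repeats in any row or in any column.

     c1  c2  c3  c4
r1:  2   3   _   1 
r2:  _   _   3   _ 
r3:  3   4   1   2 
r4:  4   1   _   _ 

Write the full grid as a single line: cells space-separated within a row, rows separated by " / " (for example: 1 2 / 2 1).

At row 1, column 3: row 1 has {1,2,3}; column 3 has {1,3}; that leaves 4.
At row 2, column 1: row 2 has {3}; column 1 has {2,3,4}; that leaves 1.
At row 2, column 2: row 2 has {1,3}; column 2 has {1,3,4}; that leaves 2.
At row 2, column 4: row 2 has {1,2,3}; column 4 has {1,2}; that leaves 4.
At row 4, column 3: row 4 has {1,4}; column 3 has {1,3,4}; that leaves 2.
At row 4, column 4: row 4 has {1,2,4}; column 4 has {1,2,4}; that leaves 3.

2 3 4 1 / 1 2 3 4 / 3 4 1 2 / 4 1 2 3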